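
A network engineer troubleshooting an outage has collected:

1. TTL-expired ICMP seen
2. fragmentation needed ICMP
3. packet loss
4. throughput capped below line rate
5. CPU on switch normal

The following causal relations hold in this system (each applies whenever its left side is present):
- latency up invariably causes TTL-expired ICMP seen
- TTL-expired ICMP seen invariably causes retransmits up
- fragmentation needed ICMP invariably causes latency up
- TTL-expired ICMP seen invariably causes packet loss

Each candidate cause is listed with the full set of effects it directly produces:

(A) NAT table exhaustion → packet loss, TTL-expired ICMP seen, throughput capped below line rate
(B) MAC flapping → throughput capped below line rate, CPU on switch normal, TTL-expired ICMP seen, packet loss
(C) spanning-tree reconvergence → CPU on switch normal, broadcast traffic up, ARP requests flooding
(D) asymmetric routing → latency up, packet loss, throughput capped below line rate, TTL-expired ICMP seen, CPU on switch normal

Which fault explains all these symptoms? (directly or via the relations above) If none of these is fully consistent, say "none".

Testing each hypothesis:
(A) NAT table exhaustion — TTL-expired ICMP seen match; fragmentation needed ICMP miss; packet loss match; throughput capped below line rate match; CPU on switch normal miss
(B) MAC flapping — does not account for fragmentation needed ICMP
(C) spanning-tree reconvergence — does not account for TTL-expired ICMP seen, fragmentation needed ICMP, packet loss, throughput capped below line rate
(D) asymmetric routing — TTL-expired ICMP seen match; fragmentation needed ICMP miss; packet loss match; throughput capped below line rate match; CPU on switch normal match
Every candidate fails on at least one observation.

none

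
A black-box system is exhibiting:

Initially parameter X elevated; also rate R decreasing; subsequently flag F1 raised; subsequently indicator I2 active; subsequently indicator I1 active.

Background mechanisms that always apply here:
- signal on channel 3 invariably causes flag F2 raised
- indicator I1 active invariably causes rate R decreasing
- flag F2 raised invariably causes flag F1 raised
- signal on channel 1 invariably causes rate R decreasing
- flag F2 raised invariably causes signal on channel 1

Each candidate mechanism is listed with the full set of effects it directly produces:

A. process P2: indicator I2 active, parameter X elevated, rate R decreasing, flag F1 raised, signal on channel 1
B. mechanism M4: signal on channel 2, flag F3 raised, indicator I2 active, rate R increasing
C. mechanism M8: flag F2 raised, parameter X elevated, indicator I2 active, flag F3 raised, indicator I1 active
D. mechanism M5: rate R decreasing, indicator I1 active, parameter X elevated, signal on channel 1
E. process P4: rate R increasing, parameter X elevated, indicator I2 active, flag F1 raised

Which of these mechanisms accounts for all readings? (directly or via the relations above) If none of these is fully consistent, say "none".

C

Per-candidate check:
(A) process P2 — parameter X elevated yes; rate R decreasing yes; flag F1 raised yes; indicator I2 active yes; indicator I1 active NO
(B) mechanism M4 — parameter X elevated NO; rate R decreasing NO; flag F1 raised NO; indicator I2 active yes; indicator I1 active NO
(C) mechanism M8 — parameter X elevated yes; rate R decreasing yes (by indicator I1 active → rate R decreasing); flag F1 raised yes (by flag F2 raised → flag F1 raised); indicator I2 active yes; indicator I1 active yes
(D) mechanism M5 — parameter X elevated yes; rate R decreasing yes; flag F1 raised NO; indicator I2 active NO; indicator I1 active yes
(E) process P4 — fails on rate R decreasing, indicator I1 active (predicts rate R increasing, not rate R decreasing)
(C) is the only candidate with no mismatches.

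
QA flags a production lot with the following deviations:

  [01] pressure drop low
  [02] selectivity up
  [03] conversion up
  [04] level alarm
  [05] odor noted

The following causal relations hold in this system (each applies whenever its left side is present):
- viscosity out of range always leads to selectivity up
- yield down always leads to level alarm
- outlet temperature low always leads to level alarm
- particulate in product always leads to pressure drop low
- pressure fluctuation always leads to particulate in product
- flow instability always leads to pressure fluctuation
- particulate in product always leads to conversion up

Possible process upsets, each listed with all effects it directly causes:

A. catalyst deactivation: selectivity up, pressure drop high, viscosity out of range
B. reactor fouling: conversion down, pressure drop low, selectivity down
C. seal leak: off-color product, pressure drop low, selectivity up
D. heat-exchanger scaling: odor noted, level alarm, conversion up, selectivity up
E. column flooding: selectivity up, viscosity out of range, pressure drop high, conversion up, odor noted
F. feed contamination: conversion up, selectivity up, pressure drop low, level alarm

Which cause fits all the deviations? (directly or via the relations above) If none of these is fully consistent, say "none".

Per-candidate check:
(A) catalyst deactivation — fails on pressure drop low, conversion up, level alarm, odor noted (predicts pressure drop high, not pressure drop low)
(B) reactor fouling — fails on selectivity up, conversion up, level alarm, odor noted (predicts selectivity down, not selectivity up; predicts conversion down, not conversion up)
(C) seal leak — pressure drop low ✓; selectivity up ✓; conversion up ✗; level alarm ✗; odor noted ✗
(D) heat-exchanger scaling — does not account for pressure drop low
(E) column flooding — fails on pressure drop low, level alarm (predicts pressure drop high, not pressure drop low)
(F) feed contamination — pressure drop low ✓; selectivity up ✓; conversion up ✓; level alarm ✓; odor noted ✗
None of the listed candidates fits everything.

none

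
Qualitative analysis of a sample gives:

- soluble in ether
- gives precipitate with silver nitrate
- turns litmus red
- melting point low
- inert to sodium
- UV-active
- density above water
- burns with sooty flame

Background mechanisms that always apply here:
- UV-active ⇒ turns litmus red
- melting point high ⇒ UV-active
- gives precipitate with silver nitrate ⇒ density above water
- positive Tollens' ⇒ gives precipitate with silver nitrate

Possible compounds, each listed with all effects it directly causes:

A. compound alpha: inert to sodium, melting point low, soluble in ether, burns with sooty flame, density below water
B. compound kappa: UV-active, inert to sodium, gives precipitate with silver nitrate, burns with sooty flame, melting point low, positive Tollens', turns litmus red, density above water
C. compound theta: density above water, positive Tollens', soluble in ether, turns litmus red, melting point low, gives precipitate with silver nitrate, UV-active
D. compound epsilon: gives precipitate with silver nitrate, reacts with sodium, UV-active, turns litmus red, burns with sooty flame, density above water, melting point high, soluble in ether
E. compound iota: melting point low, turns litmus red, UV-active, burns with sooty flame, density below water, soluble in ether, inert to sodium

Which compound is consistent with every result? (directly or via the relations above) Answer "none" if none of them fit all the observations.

none

Checking each candidate against the observations:
(A) compound alpha — soluble in ether yes; gives precipitate with silver nitrate NO; turns litmus red NO; melting point low yes; inert to sodium yes; UV-active NO; density above water NO; burns with sooty flame yes
(B) compound kappa — does not account for soluble in ether
(C) compound theta — does not account for inert to sodium, burns with sooty flame
(D) compound epsilon — soluble in ether yes; gives precipitate with silver nitrate yes; turns litmus red yes; melting point low NO; inert to sodium NO; UV-active yes; density above water yes; burns with sooty flame yes
(E) compound iota — soluble in ether yes; gives precipitate with silver nitrate NO; turns litmus red yes; melting point low yes; inert to sodium yes; UV-active yes; density above water NO; burns with sooty flame yes
Every candidate fails on at least one observation.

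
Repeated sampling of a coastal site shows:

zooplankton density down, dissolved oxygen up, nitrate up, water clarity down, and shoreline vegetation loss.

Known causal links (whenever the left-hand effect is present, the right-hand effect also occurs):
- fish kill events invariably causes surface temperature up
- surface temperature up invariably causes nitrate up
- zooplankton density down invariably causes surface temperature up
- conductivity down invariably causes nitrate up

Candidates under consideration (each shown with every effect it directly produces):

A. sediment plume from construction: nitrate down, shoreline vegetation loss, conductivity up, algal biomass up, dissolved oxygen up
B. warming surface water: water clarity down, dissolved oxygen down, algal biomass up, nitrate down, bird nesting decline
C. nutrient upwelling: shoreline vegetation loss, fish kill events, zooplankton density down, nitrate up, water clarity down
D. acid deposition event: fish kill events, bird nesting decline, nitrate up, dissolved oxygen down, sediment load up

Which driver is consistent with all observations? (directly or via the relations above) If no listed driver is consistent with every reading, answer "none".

none

Per-candidate check:
(A) sediment plume from construction — zooplankton density down NO; dissolved oxygen up yes; nitrate up NO; water clarity down NO; shoreline vegetation loss yes
(B) warming surface water — fails on zooplankton density down, dissolved oxygen up, nitrate up, shoreline vegetation loss (predicts dissolved oxygen down, not dissolved oxygen up; predicts nitrate down, not nitrate up)
(C) nutrient upwelling — does not account for dissolved oxygen up
(D) acid deposition event — zooplankton density down NO; dissolved oxygen up NO; nitrate up yes; water clarity down NO; shoreline vegetation loss NO
None of the listed candidates fits everything.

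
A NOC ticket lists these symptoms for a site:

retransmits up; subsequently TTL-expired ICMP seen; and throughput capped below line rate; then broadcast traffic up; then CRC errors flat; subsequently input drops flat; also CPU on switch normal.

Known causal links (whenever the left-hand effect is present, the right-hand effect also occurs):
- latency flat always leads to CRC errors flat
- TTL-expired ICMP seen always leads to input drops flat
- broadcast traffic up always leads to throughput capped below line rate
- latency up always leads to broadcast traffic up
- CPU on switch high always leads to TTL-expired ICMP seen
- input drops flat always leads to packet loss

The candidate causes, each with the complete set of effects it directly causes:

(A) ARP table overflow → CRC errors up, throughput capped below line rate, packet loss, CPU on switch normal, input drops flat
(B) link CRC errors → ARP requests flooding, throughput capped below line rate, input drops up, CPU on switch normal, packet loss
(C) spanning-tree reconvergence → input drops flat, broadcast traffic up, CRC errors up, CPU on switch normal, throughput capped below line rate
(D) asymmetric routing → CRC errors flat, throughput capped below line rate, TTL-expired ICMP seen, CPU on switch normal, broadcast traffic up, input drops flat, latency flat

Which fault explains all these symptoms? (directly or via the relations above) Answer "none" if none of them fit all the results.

Per-candidate check:
(A) ARP table overflow — fails on retransmits up, TTL-expired ICMP seen, broadcast traffic up, CRC errors flat (predicts CRC errors up, not CRC errors flat)
(B) link CRC errors — fails on retransmits up, TTL-expired ICMP seen, broadcast traffic up, CRC errors flat, input drops flat (predicts input drops up, not input drops flat)
(C) spanning-tree reconvergence — retransmits up NO; TTL-expired ICMP seen NO; throughput capped below line rate yes; broadcast traffic up yes; CRC errors flat NO; input drops flat yes; CPU on switch normal yes
(D) asymmetric routing — retransmits up NO; TTL-expired ICMP seen yes; throughput capped below line rate yes; broadcast traffic up yes; CRC errors flat yes; input drops flat yes; CPU on switch normal yes
None of the listed candidates fits everything.

none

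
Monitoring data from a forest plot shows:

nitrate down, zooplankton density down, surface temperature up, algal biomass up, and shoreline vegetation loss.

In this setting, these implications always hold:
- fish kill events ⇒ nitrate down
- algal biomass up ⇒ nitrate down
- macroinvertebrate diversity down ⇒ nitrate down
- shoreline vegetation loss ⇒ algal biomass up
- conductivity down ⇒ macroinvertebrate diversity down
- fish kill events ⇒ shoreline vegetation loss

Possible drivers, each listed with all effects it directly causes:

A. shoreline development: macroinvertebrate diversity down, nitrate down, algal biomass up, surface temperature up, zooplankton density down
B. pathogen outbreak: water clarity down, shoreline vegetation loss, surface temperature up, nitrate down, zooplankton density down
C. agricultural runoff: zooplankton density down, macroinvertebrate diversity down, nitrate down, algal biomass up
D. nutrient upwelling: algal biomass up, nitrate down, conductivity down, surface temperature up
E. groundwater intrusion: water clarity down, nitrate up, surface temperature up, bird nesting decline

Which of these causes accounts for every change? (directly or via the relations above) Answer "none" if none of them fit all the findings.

B

Checking each candidate against the observations:
(A) shoreline development — does not account for shoreline vegetation loss
(B) pathogen outbreak — accounts for every observation (algal biomass up by shoreline vegetation loss → algal biomass up)
(C) agricultural runoff — does not account for surface temperature up, shoreline vegetation loss
(D) nutrient upwelling — does not account for zooplankton density down, shoreline vegetation loss
(E) groundwater intrusion — fails on nitrate down, zooplankton density down, algal biomass up, shoreline vegetation loss (predicts nitrate up, not nitrate down)
Only (B) is consistent with every observation.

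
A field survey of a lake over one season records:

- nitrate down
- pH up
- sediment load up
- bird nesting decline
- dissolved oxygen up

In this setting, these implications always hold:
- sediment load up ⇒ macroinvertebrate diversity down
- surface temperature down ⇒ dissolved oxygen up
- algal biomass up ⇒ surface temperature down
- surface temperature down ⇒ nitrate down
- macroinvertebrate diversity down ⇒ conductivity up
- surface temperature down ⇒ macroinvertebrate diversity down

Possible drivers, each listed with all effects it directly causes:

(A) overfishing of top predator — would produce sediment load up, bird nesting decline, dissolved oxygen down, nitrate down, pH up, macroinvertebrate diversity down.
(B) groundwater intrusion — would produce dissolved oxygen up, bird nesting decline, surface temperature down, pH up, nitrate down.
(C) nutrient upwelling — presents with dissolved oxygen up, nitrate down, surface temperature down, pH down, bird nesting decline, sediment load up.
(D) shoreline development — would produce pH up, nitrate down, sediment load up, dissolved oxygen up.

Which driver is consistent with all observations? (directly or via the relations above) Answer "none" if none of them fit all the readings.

Testing each hypothesis:
(A) overfishing of top predator — fails on dissolved oxygen up (predicts dissolved oxygen down, not dissolved oxygen up)
(B) groundwater intrusion — does not account for sediment load up
(C) nutrient upwelling — fails on pH up (predicts pH down, not pH up)
(D) shoreline development — nitrate down +; pH up +; sediment load up +; bird nesting decline -; dissolved oxygen up +
No candidate is consistent with all observations.

none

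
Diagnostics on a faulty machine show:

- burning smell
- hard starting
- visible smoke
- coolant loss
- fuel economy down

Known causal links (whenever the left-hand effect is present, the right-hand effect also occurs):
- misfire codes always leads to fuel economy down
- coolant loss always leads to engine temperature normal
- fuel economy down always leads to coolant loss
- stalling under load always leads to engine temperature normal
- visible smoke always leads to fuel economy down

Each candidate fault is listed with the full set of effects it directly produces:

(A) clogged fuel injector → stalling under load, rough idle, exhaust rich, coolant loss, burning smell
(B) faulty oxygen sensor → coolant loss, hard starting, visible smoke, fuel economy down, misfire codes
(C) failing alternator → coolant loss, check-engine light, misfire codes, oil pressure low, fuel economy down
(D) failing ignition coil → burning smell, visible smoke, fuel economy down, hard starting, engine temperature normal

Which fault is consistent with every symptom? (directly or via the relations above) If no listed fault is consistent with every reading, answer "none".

D

Per-candidate check:
(A) clogged fuel injector — does not account for hard starting, visible smoke, fuel economy down
(B) faulty oxygen sensor — does not account for burning smell
(C) failing alternator — does not account for burning smell, hard starting, visible smoke
(D) failing ignition coil — accounts for every observation (coolant loss via fuel economy down → coolant loss)
(D) is the only candidate with no mismatches.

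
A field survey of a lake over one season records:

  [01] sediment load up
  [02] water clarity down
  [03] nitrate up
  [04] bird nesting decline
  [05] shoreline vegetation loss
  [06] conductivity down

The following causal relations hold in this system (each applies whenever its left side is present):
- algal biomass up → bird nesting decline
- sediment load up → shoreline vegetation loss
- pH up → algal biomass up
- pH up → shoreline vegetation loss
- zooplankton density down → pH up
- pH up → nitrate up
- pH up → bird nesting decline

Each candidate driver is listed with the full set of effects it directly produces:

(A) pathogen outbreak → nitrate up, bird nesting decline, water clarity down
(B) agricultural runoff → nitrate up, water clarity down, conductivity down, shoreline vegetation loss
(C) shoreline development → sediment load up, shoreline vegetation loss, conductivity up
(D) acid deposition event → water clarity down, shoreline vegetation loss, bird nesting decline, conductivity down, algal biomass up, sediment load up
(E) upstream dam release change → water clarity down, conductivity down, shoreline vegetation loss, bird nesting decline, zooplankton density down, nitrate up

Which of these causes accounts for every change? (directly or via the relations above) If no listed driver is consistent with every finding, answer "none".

Per-candidate check:
(A) pathogen outbreak — sediment load up -; water clarity down +; nitrate up +; bird nesting decline +; shoreline vegetation loss -; conductivity down -
(B) agricultural runoff — does not account for sediment load up, bird nesting decline
(C) shoreline development — fails on water clarity down, nitrate up, bird nesting decline, conductivity down (predicts conductivity up, not conductivity down)
(D) acid deposition event — sediment load up +; water clarity down +; nitrate up -; bird nesting decline +; shoreline vegetation loss +; conductivity down +
(E) upstream dam release change — does not account for sediment load up
Every candidate fails on at least one observation.

none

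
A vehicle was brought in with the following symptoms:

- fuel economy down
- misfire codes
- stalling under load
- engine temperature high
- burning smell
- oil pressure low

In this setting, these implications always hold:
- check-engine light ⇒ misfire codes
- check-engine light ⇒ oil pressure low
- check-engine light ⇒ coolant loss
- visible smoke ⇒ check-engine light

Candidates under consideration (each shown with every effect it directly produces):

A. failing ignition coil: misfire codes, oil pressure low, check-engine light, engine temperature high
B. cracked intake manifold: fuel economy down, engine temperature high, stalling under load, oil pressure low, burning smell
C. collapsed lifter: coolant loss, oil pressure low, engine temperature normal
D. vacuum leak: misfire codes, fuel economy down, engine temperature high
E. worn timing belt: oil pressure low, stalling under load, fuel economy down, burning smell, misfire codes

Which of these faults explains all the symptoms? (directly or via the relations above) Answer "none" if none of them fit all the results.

Checking each candidate against the observations:
(A) failing ignition coil — does not account for fuel economy down, stalling under load, burning smell
(B) cracked intake manifold — fuel economy down ✓; misfire codes ✗; stalling under load ✓; engine temperature high ✓; burning smell ✓; oil pressure low ✓
(C) collapsed lifter — fails on fuel economy down, misfire codes, stalling under load, engine temperature high, burning smell (predicts engine temperature normal, not engine temperature high)
(D) vacuum leak — does not account for stalling under load, burning smell, oil pressure low
(E) worn timing belt — does not account for engine temperature high
Every candidate fails on at least one observation.

none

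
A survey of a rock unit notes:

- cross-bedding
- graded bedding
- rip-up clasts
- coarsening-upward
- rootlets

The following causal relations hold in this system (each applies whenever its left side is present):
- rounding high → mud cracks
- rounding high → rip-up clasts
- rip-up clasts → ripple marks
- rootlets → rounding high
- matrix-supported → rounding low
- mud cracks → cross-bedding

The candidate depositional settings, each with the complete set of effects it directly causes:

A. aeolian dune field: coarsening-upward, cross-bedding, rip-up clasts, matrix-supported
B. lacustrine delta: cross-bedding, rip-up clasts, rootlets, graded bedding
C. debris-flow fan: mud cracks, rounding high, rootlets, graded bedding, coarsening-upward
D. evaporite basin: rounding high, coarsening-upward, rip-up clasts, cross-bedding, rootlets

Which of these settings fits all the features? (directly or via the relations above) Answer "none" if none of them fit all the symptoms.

C

Checking each candidate against the observations:
(A) aeolian dune field — does not account for graded bedding, rootlets
(B) lacustrine delta — does not account for coarsening-upward
(C) debris-flow fan — cross-bedding ✓ (via mud cracks → cross-bedding); graded bedding ✓; rip-up clasts ✓ (via rounding high → rip-up clasts); coarsening-upward ✓; rootlets ✓
(D) evaporite basin — does not account for graded bedding
(C) is the only candidate with no mismatches.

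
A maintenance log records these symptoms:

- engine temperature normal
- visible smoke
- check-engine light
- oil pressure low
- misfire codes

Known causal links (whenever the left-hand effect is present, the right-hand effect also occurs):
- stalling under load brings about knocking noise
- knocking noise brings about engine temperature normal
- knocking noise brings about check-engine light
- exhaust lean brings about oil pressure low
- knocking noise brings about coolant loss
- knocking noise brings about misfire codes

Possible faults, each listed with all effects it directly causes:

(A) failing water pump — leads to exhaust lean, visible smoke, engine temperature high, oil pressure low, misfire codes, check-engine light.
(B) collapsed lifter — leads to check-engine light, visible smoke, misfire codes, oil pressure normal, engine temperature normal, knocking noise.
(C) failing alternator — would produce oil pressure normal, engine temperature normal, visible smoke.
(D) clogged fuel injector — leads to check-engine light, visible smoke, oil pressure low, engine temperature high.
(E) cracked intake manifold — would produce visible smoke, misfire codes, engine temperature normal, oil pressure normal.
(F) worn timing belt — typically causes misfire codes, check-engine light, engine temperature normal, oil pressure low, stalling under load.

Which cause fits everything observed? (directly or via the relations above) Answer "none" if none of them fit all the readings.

none

Per-candidate check:
(A) failing water pump — engine temperature normal NO; visible smoke yes; check-engine light yes; oil pressure low yes; misfire codes yes
(B) collapsed lifter — fails on oil pressure low (predicts oil pressure normal, not oil pressure low)
(C) failing alternator — engine temperature normal yes; visible smoke yes; check-engine light NO; oil pressure low NO; misfire codes NO
(D) clogged fuel injector — engine temperature normal NO; visible smoke yes; check-engine light yes; oil pressure low yes; misfire codes NO
(E) cracked intake manifold — engine temperature normal yes; visible smoke yes; check-engine light NO; oil pressure low NO; misfire codes yes
(F) worn timing belt — does not account for visible smoke
None of the listed candidates fits everything.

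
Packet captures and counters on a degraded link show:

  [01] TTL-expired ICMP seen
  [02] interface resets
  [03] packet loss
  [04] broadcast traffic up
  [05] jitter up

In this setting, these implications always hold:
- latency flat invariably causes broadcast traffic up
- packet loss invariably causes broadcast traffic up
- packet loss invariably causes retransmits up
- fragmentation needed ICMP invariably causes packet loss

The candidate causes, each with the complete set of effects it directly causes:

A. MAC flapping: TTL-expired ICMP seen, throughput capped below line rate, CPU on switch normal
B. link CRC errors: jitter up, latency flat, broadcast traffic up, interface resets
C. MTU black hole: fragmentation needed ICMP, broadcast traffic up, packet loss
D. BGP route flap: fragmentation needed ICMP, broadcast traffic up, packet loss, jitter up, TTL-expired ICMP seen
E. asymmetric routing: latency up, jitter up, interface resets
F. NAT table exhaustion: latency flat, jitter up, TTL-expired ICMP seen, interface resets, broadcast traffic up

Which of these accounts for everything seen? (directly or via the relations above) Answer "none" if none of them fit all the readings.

none

For each candidate, compare predicted effects to what was observed:
(A) MAC flapping — does not account for interface resets, packet loss, broadcast traffic up, jitter up
(B) link CRC errors — does not account for TTL-expired ICMP seen, packet loss
(C) MTU black hole — does not account for TTL-expired ICMP seen, interface resets, jitter up
(D) BGP route flap — does not account for interface resets
(E) asymmetric routing — does not account for TTL-expired ICMP seen, packet loss, broadcast traffic up
(F) NAT table exhaustion — TTL-expired ICMP seen +; interface resets +; packet loss -; broadcast traffic up +; jitter up +
No candidate is consistent with all observations.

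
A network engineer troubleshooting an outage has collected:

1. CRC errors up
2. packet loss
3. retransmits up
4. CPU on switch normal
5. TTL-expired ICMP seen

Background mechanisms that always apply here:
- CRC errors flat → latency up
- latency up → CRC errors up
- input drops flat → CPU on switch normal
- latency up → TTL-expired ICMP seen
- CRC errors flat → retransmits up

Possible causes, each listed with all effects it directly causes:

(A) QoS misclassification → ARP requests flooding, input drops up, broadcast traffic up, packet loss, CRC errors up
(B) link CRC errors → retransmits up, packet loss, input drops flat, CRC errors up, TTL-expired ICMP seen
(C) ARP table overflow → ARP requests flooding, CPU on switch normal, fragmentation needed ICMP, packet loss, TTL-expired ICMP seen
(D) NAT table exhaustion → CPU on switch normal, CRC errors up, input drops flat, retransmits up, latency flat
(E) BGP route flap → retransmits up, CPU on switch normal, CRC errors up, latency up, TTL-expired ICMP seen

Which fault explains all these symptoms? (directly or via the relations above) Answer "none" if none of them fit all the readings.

B

Per-candidate check:
(A) QoS misclassification — CRC errors up +; packet loss +; retransmits up -; CPU on switch normal -; TTL-expired ICMP seen -
(B) link CRC errors — CRC errors up +; packet loss +; retransmits up +; CPU on switch normal + (via input drops flat → CPU on switch normal); TTL-expired ICMP seen +
(C) ARP table overflow — does not account for CRC errors up, retransmits up
(D) NAT table exhaustion — CRC errors up +; packet loss -; retransmits up +; CPU on switch normal +; TTL-expired ICMP seen -
(E) BGP route flap — does not account for packet loss
(B) is the only candidate with no mismatches.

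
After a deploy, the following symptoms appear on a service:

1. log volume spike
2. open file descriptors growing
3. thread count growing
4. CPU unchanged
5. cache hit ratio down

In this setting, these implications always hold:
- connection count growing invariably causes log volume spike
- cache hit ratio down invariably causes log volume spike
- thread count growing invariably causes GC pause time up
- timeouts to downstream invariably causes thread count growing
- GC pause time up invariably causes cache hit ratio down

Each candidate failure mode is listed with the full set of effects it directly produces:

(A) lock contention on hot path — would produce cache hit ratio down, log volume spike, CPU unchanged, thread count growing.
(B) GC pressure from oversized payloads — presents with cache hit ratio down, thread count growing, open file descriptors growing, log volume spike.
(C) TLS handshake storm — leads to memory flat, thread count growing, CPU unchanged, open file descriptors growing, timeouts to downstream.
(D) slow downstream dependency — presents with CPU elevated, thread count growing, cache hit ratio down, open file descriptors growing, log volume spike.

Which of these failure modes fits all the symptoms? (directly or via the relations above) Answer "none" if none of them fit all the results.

Per-candidate check:
(A) lock contention on hot path — does not account for open file descriptors growing
(B) GC pressure from oversized payloads — does not account for CPU unchanged
(C) TLS handshake storm — accounts for every observation (log volume spike via thread count growing → GC pause time up → cache hit ratio down → log volume spike)
(D) slow downstream dependency — log volume spike ✓; open file descriptors growing ✓; thread count growing ✓; CPU unchanged ✗; cache hit ratio down ✓
(C) alone accounts for all the evidence.

C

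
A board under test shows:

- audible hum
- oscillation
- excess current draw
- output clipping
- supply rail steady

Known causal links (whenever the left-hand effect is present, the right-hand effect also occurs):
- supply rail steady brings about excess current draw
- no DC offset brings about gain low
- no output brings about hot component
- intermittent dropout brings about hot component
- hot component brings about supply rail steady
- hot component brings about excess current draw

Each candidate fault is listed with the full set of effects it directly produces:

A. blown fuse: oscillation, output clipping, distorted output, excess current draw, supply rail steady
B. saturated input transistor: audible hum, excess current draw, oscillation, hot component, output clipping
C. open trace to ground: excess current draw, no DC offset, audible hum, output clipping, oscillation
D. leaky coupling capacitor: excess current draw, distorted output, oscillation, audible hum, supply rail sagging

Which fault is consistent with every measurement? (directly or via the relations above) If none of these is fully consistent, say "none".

For each candidate, compare predicted effects to what was observed:
(A) blown fuse — audible hum -; oscillation +; excess current draw +; output clipping +; supply rail steady +
(B) saturated input transistor — audible hum +; oscillation +; excess current draw +; output clipping +; supply rail steady + (through hot component → supply rail steady)
(C) open trace to ground — audible hum +; oscillation +; excess current draw +; output clipping +; supply rail steady -
(D) leaky coupling capacitor — fails on output clipping, supply rail steady (predicts supply rail sagging, not supply rail steady)
Only (B) is consistent with every observation.

B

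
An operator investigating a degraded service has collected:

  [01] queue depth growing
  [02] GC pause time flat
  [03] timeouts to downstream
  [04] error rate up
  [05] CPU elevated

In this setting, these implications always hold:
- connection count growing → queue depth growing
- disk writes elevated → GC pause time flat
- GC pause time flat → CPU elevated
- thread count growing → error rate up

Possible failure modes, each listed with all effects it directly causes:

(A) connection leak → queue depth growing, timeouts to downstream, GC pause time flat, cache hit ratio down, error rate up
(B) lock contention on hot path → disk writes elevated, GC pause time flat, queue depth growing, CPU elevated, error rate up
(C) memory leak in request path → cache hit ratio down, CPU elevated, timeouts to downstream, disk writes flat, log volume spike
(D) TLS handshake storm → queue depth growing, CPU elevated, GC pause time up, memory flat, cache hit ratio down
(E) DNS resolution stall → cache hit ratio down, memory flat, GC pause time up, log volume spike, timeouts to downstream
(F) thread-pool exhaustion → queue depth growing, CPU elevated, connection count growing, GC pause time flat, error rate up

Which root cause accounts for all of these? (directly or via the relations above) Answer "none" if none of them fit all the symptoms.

Testing each hypothesis:
(A) connection leak — queue depth growing +; GC pause time flat +; timeouts to downstream +; error rate up +; CPU elevated + (through GC pause time flat → CPU elevated)
(B) lock contention on hot path — queue depth growing +; GC pause time flat +; timeouts to downstream -; error rate up +; CPU elevated +
(C) memory leak in request path — queue depth growing -; GC pause time flat -; timeouts to downstream +; error rate up -; CPU elevated +
(D) TLS handshake storm — fails on GC pause time flat, timeouts to downstream, error rate up (predicts GC pause time up, not GC pause time flat)
(E) DNS resolution stall — queue depth growing -; GC pause time flat -; timeouts to downstream +; error rate up -; CPU elevated -
(F) thread-pool exhaustion — queue depth growing +; GC pause time flat +; timeouts to downstream -; error rate up +; CPU elevated +
(A) is the only candidate with no mismatches.

A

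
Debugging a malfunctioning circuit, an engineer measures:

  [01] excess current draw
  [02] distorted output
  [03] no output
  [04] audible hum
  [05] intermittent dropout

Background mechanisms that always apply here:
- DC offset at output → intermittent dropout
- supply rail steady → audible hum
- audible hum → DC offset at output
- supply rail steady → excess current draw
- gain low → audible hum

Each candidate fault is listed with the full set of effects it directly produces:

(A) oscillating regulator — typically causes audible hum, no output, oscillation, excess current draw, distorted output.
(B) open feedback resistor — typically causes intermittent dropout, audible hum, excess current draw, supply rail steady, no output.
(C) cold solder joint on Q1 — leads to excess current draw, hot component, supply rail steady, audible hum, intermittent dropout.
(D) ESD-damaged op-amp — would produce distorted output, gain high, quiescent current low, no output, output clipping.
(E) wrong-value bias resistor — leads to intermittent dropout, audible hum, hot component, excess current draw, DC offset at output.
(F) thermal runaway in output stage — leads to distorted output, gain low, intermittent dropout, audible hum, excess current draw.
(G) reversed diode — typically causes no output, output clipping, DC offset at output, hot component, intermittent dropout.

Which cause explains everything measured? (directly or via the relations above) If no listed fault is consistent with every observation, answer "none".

Per-candidate check:
(A) oscillating regulator — excess current draw ✓; distorted output ✓; no output ✓; audible hum ✓; intermittent dropout ✓ (via audible hum → DC offset at output → intermittent dropout)
(B) open feedback resistor — does not account for distorted output
(C) cold solder joint on Q1 — does not account for distorted output, no output
(D) ESD-damaged op-amp — does not account for excess current draw, audible hum, intermittent dropout
(E) wrong-value bias resistor — does not account for distorted output, no output
(F) thermal runaway in output stage — does not account for no output
(G) reversed diode — does not account for excess current draw, distorted output, audible hum
(A) alone accounts for all the evidence.

A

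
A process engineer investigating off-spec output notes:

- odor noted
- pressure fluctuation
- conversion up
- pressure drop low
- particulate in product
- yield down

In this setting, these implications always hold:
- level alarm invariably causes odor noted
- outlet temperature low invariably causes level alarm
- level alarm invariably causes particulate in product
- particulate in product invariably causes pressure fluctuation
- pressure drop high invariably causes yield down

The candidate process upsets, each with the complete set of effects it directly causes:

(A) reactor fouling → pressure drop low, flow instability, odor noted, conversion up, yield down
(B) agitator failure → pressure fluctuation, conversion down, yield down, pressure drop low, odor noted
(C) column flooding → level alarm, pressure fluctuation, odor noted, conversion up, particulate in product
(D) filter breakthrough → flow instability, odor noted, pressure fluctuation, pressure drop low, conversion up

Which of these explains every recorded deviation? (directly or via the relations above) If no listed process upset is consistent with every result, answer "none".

For each candidate, compare predicted effects to what was observed:
(A) reactor fouling — does not account for pressure fluctuation, particulate in product
(B) agitator failure — odor noted match; pressure fluctuation match; conversion up miss; pressure drop low match; particulate in product miss; yield down match
(C) column flooding — odor noted match; pressure fluctuation match; conversion up match; pressure drop low miss; particulate in product match; yield down miss
(D) filter breakthrough — odor noted match; pressure fluctuation match; conversion up match; pressure drop low match; particulate in product miss; yield down miss
None of the listed candidates fits everything.

none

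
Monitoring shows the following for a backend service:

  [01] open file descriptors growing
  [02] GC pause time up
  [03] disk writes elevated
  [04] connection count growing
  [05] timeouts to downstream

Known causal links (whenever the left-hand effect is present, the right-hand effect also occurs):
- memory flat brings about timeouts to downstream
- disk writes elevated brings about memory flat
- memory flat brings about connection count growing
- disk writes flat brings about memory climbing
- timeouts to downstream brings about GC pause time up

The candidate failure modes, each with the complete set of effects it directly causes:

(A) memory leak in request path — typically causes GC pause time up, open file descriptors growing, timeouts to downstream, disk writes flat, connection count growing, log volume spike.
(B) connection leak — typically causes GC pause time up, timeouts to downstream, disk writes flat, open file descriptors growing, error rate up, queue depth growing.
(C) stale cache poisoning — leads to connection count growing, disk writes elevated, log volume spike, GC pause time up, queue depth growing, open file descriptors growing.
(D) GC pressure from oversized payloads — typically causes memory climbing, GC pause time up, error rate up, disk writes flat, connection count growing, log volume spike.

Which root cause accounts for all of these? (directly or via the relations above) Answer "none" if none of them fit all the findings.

C

Per-candidate check:
(A) memory leak in request path — open file descriptors growing yes; GC pause time up yes; disk writes elevated NO; connection count growing yes; timeouts to downstream yes
(B) connection leak — open file descriptors growing yes; GC pause time up yes; disk writes elevated NO; connection count growing NO; timeouts to downstream yes
(C) stale cache poisoning — open file descriptors growing yes; GC pause time up yes; disk writes elevated yes; connection count growing yes; timeouts to downstream yes (by disk writes elevated → memory flat → timeouts to downstream)
(D) GC pressure from oversized payloads — fails on open file descriptors growing, disk writes elevated, timeouts to downstream (predicts disk writes flat, not disk writes elevated)
(C) is the only candidate with no mismatches.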